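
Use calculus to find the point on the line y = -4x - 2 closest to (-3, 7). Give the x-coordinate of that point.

Minimize D(x)^2 = (x + 3)^2 + (-4x - 9)^2.
d/dx[D^2] = 2(x + 3) + 2·(-4)·(-4x - 9) = 0 ⇒ x = -39/17.
Then y = 122/17 and the distance is √(9/17) ≈ 0.7276.

-39/17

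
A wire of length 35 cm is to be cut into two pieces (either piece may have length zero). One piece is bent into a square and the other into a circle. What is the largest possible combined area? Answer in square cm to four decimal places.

97.4824

Let x be the length used for the square. Square side x/4; circle radius (35−x)/(2π).
A(x) = (x/4)² + π·((35−x)/(2π))² = x²/16 + (35−x)²/(4π) for 0 ≤ x ≤ 35. A'(x) = x/8 − (35−x)/(2π) = 0 gives x = 4·35/(π+4) ≈ 19.6035.
A'' > 0, so the interior critical point is a minimum; the maximum is at an endpoint. A(0) = 97.4824 and A(35) = 76.5625, so the largest area is 97.4824.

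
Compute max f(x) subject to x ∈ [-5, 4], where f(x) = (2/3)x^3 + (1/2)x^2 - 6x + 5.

f'(x) = 2x^2 + x - 6, which vanishes at x = -2 and x = 3/2.
Evaluating at the critical points and endpoints: f(-5) = -215/6; f(-2) = 41/3; f(3/2) = -5/8; f(4) = 95/3.
Hence the absolute maximum is 95/3 at x = 4.

95/3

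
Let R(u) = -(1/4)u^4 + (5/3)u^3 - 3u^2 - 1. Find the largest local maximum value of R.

R'(u) = -u^3 + 5u^2 - 6u. Setting R'(u) = 0 gives u ∈ {0, 2, 3}.
R''(u) = -3u^2 + 10u - 6. R''(0) = -6 < 0 ⇒ local maximum; R''(2) = 2 > 0 ⇒ local minimum; R''(3) = -3 < 0 ⇒ local maximum.
The largest local maximum is R(0) = -1.

-1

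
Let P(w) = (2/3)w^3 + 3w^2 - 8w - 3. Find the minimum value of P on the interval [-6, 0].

-3

P'(w) = 2w^2 + 6w - 8, whose only zero in [-6, 0] is w = -4.
Evaluating at the critical points and endpoints: P(-6) = 9, P(-4) = 103/3, P(0) = -3.
So the minimum is P(0) = -3.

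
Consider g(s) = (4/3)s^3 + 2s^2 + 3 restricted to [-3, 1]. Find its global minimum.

-15

Differentiating, g'(s) = 4s^2 + 4s; which vanishes at s = -1 and s = 0.
Compare values at every candidate in [-3, 1]: g(-3) = -15; g(-1) = 11/3; g(0) = 3; g(1) = 19/3.
The minimum over the interval is -15, attained at s = -3.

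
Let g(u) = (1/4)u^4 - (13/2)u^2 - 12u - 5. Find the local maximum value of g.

3/4

g'(u) = u^3 - 13u - 12 = 0 at u = -3, -1, 4.
g''(u) = 3u^2 - 13. g''(-3) = 14 > 0 ⇒ local minimum; g''(-1) = -10 < 0 ⇒ local maximum; g''(4) = 35 > 0 ⇒ local minimum.
Thus g has its local maximum at u = -1, with value 3/4.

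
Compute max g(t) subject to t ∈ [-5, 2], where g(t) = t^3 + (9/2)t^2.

Differentiating, g'(t) = 3t^2 + 9t; which vanishes at t = -3 and t = 0.
Candidates: g(-5) = -25/2,  g(-3) = 27/2,  g(0) = 0,  g(2) = 26.
So the maximum is g(2) = 26.

26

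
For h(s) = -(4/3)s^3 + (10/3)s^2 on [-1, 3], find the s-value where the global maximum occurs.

-1

Differentiating, h'(s) = -4s^2 + (20/3)s; which vanishes at s = 0 and s = 5/3.
Compare values at every candidate in [-1, 3]: h(-1) = 14/3,  h(0) = 0,  h(5/3) = 250/81,  h(3) = -6.
So the maximum is h(-1) = 14/3.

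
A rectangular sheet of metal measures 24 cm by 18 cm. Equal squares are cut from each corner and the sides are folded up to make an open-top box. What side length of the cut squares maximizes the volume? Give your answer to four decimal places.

With cut size x, the volume is V(x) = x(24 − 2x)(18 − 2x) for 0 < x < 9.
V'(x) = 12x^2 − 168x + 432. Setting V'(x) = 0 gives x ≈ 3.3944 (the root in (0, 9)).
V''(x) = 24x − 168 is negative there, so this is the maximum; V ≈ 654.9773.

3.3944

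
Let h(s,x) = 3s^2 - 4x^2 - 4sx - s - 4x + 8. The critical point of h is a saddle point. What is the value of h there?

∂h/∂s = 6s - 4x - 1 = 0 and ∂h/∂x = -4s - 8x - 4 = 0, so (s, x) = (-1/8, -7/16).
The Hessian has h_{ss} = 6, h_{xx} = -8, h_{sx} = -4, giving D = -64 < 0, so the point is a saddle point.
h(-1/8, -7/16) = 143/16.

143/16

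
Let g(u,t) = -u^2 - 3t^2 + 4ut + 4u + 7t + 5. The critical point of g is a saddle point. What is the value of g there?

-189/4

∂g/∂u = -2u + 4t + 4 = 0 and ∂g/∂t = 4u - 6t + 7 = 0, so (u, t) = (-13, -15/2).
The Hessian has g_{uu} = -2, g_{tt} = -6, g_{ut} = 4, giving D = -4 < 0, so the point is a saddle point.
g(-13, -15/2) = -189/4.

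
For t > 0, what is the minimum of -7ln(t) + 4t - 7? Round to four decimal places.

-3.9173

P'(t) = -7/t + 4 = 0 gives t = 7/4.
P''(t) = 7/t², which is positive for t > 0, so this is a local minimum.
P(7/4) = -7·ln(7/4) + 7 - 7 ≈ -3.9173.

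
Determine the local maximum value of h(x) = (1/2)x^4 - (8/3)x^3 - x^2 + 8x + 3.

Critical points: h'(x) = 2x^3 - 8x^2 - 2x + 8 vanishes at x = -1, 1, 4.
h''(x) = 6x^2 - 16x - 2. h''(-1) = 20 > 0 ⇒ local minimum; h''(1) = -12 < 0 ⇒ local maximum; h''(4) = 30 > 0 ⇒ local minimum.
The local maximum is h(1) = 47/6.

47/6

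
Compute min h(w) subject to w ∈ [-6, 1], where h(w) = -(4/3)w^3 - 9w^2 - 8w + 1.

h'(w) = -4w^2 - 18w - 8, which vanishes at w = -4 and w = -1/2.
Candidates: h(-6) = 13, h(-4) = -77/3, h(-1/2) = 35/12, h(1) = -52/3.
So the minimum is h(-4) = -77/3.

-77/3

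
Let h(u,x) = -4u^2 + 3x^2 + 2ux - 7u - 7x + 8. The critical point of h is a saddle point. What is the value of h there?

269/52

∂h/∂u = -8u + 2x - 7 = 0 and ∂h/∂x = 2u + 6x - 7 = 0, so (u, x) = (-7/13, 35/26).
The Hessian has h_{uu} = -8, h_{xx} = 6, h_{ux} = 2, giving D = -52 < 0, so the point is a saddle point.
h(-7/13, 35/26) = 269/52.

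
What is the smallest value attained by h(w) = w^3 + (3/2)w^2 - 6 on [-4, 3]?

Differentiating, h'(w) = 3w^2 + 3w; which vanishes at w = -1 and w = 0.
Candidates: h(-4) = -46, h(-1) = -11/2, h(0) = -6, h(3) = 69/2.
The minimum over the interval is -46, attained at w = -4.

-46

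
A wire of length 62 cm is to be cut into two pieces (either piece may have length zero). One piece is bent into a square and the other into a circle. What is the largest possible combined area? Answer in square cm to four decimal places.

305.8958

Let x be the length used for the square. Square side x/4; circle radius (62−x)/(2π).
A(x) = (x/4)² + π·((62−x)/(2π))² = x²/16 + (62−x)²/(4π) for 0 ≤ x ≤ 62. A'(x) = x/8 − (62−x)/(2π) = 0 gives x = 4·62/(π+4) ≈ 34.7261.
A'' > 0, so the interior critical point is a minimum; the maximum is at an endpoint. A(0) = 305.8958 and A(62) = 240.2500, so the largest area is 305.8958.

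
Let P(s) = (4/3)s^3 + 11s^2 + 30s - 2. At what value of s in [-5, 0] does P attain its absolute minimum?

-5

Differentiating, P'(s) = 4s^2 + 22s + 30; which vanishes at s = -3 and s = -5/2.
Candidates: P(-5) = -131/3, P(-3) = -29, P(-5/2) = -349/12, P(0) = -2.
The minimum over the interval is -131/3, attained at s = -5.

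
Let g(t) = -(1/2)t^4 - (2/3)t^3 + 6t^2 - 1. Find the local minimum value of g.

-1

g'(t) = -2t^3 - 2t^2 + 12t. Setting g'(t) = 0 gives t ∈ {-3, 0, 2}.
Since g''(t) = -6t^2 - 4t + 12, we get g''(-3) = -30 < 0 ⇒ local maximum; g''(0) = 12 > 0 ⇒ local minimum; g''(2) = -20 < 0 ⇒ local maximum.
The local minimum is g(0) = -1.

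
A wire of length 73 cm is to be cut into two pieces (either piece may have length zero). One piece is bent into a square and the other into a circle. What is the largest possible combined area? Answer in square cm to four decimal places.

Let x be the length used for the square. Square side x/4; circle radius (73−x)/(2π).
A(x) = (x/4)² + π·((73−x)/(2π))² = x²/16 + (73−x)²/(4π) for 0 ≤ x ≤ 73. A'(x) = x/8 − (73−x)/(2π) = 0 gives x = 4·73/(π+4) ≈ 40.8872.
A'' > 0, so the interior critical point is a minimum; the maximum is at an endpoint. A(0) = 424.0683 and A(73) = 333.0625, so the largest area is 424.0683.

424.0683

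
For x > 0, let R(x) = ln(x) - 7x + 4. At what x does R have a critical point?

1/7

R'(x) = 1/x − 7 = 0 gives x = 1/7.
R''(x) = -1/x², which is negative for x > 0, so this is a local maximum.
R(1/7) = 1·ln(1/7) - 1 + 4 ≈ 1.0541.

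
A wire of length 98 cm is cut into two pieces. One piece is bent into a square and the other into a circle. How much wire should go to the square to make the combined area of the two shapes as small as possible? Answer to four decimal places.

Let x be the length used for the square. Square side x/4; circle radius (98−x)/(2π).
A(x) = (x/4)² + π·((98−x)/(2π))² = x²/16 + (98−x)²/(4π) for 0 ≤ x ≤ 98. A'(x) = x/8 − (98−x)/(2π) = 0 gives x = 4·98/(π+4) ≈ 54.8897.
A'' = 1/8 + 1/(2π) > 0, so this gives the minimum combined area; x ≈ 54.8897 cm to the square.

54.8897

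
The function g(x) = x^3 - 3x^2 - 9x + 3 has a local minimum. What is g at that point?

-24

Critical points: g'(x) = 3x^2 - 6x - 9 vanishes at x = -1, 3.
g''(x) = 6x - 6. g''(-1) = -12 < 0 ⇒ local maximum; g''(3) = 12 > 0 ⇒ local minimum.
So the local minimum value is g(3) = -24.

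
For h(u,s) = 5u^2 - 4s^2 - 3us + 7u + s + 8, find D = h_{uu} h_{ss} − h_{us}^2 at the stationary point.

-89

∂h/∂u = 10u - 3s + 7 = 0 and ∂h/∂s = -3u - 8s + 1 = 0, so (u, s) = (-53/89, 31/89).
The Hessian has h_{uu} = 10, h_{ss} = -8, h_{us} = -3, giving D = -89 < 0, so the point is a saddle point.
D = (10)·(-8) − (-3)^2 = -89.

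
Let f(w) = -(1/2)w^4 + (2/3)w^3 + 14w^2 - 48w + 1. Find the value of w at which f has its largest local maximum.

f'(w) = -2w^3 + 2w^2 + 28w - 48 = 0 at w = -4, 2, 3.
f''(w) = -6w^2 + 4w + 28. f''(-4) = -84 < 0 ⇒ local maximum; f''(2) = 12 > 0 ⇒ local minimum; f''(3) = -14 < 0 ⇒ local maximum.
The largest local maximum is f(-4) = 739/3.

-4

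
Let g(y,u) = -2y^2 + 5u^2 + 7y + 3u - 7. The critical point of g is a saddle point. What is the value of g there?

-53/40

∂g/∂y = -4y + 7 = 0 and ∂g/∂u = 10u + 3 = 0, so (y, u) = (7/4, -3/10).
The Hessian has g_{yy} = -4, g_{uu} = 10, g_{yu} = 0, giving D = -40 < 0, so the point is a saddle point.
g(7/4, -3/10) = -53/40.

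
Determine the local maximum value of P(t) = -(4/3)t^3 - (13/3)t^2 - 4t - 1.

P'(t) = -4t^2 - (26/3)t - 4. Setting P'(t) = 0 gives t ∈ {-3/2, -2/3}.
P''(t) = -8t - 26/3. P''(-3/2) = 10/3 > 0 ⇒ local minimum; P''(-2/3) = -10/3 < 0 ⇒ local maximum.
So the local maximum value is P(-2/3) = 11/81.

11/81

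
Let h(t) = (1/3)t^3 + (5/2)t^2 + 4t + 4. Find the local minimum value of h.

h'(t) = t^2 + 5t + 4. Setting h'(t) = 0 gives t ∈ {-4, -1}.
h''(t) = 2t + 5. h''(-4) = -3 < 0 ⇒ local maximum; h''(-1) = 3 > 0 ⇒ local minimum.
The local minimum is h(-1) = 13/6.

13/6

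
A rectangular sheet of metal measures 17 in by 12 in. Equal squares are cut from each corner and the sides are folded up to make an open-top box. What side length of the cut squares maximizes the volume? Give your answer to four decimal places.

With cut size x, the volume is V(x) = x(17 − 2x)(12 − 2x) for 0 < x < 6.
V'(x) = 12x^2 − 116x + 204. Setting V'(x) = 0 gives x ≈ 2.3112 (the root in (0, 6)).
V''(x) = 24x − 116 is negative there, so this is the maximum; V ≈ 211.0518.

2.3112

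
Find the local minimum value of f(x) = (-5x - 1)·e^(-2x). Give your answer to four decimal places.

By the product rule, f'(x) = (10x - 3)·e^(-2x). Since e^(-2x) > 0, the only critical point is x = 3/10.
f''(3/10) has the same sign as 10 > 0, so this is a local minimum.
f(3/10) = (-5/2)·e^(-3/5) ≈ -1.3720.

-1.3720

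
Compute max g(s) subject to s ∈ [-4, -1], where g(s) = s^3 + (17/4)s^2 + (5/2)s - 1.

59/16

Differentiating, g'(s) = 3s^2 + (17/2)s + 5/2; whose only zero in [-4, -1] is s = -5/2.
Candidates: g(-4) = -7; g(-5/2) = 59/16; g(-1) = -1/4.
So the maximum is g(-5/2) = 59/16.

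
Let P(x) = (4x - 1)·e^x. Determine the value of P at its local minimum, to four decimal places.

-1.8895

By the product rule, P'(x) = (4x + 3)·e^x. Since e^x > 0, the only critical point is x = -3/4.
P''(-3/4) has the same sign as 4 > 0, so this is a local minimum.
P(-3/4) = (-4)·e^(-3/4) ≈ -1.8895.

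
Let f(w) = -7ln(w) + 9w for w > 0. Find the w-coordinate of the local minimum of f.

7/9

f'(w) = -7/w + 9 = 0 gives w = 7/9.
f''(w) = 7/w², which is positive for w > 0, so this is a local minimum.
f(7/9) = -7·ln(7/9) + 7 ≈ 8.7592.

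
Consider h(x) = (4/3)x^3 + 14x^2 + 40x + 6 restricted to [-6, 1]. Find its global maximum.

184/3

The derivative is 4x^2 + 28x + 40, which vanishes at x = -5 and x = -2.
Compare values at every candidate in [-6, 1]: h(-6) = -18; h(-5) = -32/3; h(-2) = -86/3; h(1) = 184/3.
So the maximum is h(1) = 184/3.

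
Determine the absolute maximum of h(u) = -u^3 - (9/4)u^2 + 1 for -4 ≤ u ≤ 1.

Differentiating, h'(u) = -3u^2 - (9/2)u; which vanishes at u = -3/2 and u = 0.
Candidates: h(-4) = 29; h(-3/2) = -11/16; h(0) = 1; h(1) = -9/4.
Hence the absolute maximum is 29 at u = -4.

29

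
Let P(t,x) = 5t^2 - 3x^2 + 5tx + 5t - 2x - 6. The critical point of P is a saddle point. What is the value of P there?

-103/17

∂P/∂t = 10t + 5x + 5 = 0 and ∂P/∂x = 5t - 6x - 2 = 0, so (t, x) = (-4/17, -9/17).
The Hessian has P_{tt} = 10, P_{xx} = -6, P_{tx} = 5, giving D = -85 < 0, so the point is a saddle point.
P(-4/17, -9/17) = -103/17.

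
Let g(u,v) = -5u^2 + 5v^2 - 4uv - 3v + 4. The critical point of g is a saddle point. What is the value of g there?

∂g/∂u = -10u - 4v = 0 and ∂g/∂v = -4u + 10v - 3 = 0, so (u, v) = (-3/29, 15/58).
The Hessian has g_{uu} = -10, g_{vv} = 10, g_{uv} = -4, giving D = -116 < 0, so the point is a saddle point.
g(-3/29, 15/58) = 419/116.

419/116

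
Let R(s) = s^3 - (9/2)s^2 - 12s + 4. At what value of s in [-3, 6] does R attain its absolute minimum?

4

Differentiating, R'(s) = 3s^2 - 9s - 12; which vanishes at s = -1 and s = 4.
Candidates: R(-3) = -55/2; R(-1) = 21/2; R(4) = -52; R(6) = -14.
Hence the absolute minimum is -52 at s = 4.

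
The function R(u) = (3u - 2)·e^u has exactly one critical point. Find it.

By the product rule, R'(u) = (3u + 1)·e^u. Since e^u > 0, the only critical point is u = -1/3.
R''(-1/3) has the same sign as 3 > 0, so this is a local minimum.
R(-1/3) = (-3)·e^(-1/3) ≈ -2.1496.

-1/3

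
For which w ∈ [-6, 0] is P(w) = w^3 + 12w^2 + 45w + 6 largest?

0

P'(w) = 3w^2 + 24w + 45, which vanishes at w = -5 and w = -3.
Candidates: P(-6) = -48; P(-5) = -44; P(-3) = -48; P(0) = 6.
Hence the absolute maximum is 6 at w = 0.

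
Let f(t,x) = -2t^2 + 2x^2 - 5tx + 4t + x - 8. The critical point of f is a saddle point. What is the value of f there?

∂f/∂t = -4t - 5x + 4 = 0 and ∂f/∂x = -5t + 4x + 1 = 0, so (t, x) = (21/41, 16/41).
The Hessian has f_{tt} = -4, f_{xx} = 4, f_{tx} = -5, giving D = -41 < 0, so the point is a saddle point.
f(21/41, 16/41) = -278/41.

-278/41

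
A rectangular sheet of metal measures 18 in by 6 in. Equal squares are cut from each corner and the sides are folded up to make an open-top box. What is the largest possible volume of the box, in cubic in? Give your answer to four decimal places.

68.1621

With cut size x, the volume is V(x) = x(18 − 2x)(6 − 2x) for 0 < x < 3.
V'(x) = 12x^2 − 96x + 108. Setting V'(x) = 0 gives x ≈ 1.3542 (the root in (0, 3)).
V''(x) = 24x − 96 is negative there, so this is the maximum; V ≈ 68.1621.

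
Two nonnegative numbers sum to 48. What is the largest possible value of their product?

With x + y = 48, the product is P(x) = x(48 − x).
P'(x) = 48 − 2x = 0 gives x = 24; P'' = −2 < 0, so this is the maximum.
P = 24·24 = 576.

576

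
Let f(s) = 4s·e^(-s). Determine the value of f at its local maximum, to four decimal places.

1.4715

Differentiating with the product rule gives f'(s) = (-4s + 4)·e^(-s). Since e^(-s) > 0, the only critical point is s = 1.
f''(1) has the same sign as -4 < 0, so this is a local maximum.
f(1) = (4)·e^(-1) ≈ 1.4715.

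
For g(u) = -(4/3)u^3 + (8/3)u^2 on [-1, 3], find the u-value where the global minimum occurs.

The derivative is -4u^2 + (16/3)u, which vanishes at u = 0 and u = 4/3.
Compare values at every candidate in [-1, 3]: g(-1) = 4, g(0) = 0, g(4/3) = 128/81, g(3) = -12.
Hence the absolute minimum is -12 at u = 3.

3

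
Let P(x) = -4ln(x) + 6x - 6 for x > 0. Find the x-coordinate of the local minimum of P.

P'(x) = -4/x + 6 = 0 gives x = 2/3.
P''(x) = 4/x², which is positive for x > 0, so this is a local minimum.
P(2/3) = -4·ln(2/3) + 4 - 6 ≈ -0.3781.

2/3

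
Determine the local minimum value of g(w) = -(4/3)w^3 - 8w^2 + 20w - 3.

-409/3

g'(w) = -4w^2 - 16w + 20 = 0 at w = -5, 1.
Second-derivative test with g''(w) = -8w - 16: g''(-5) = 24 > 0 ⇒ local minimum; g''(1) = -24 < 0 ⇒ local maximum.
The local minimum is g(-5) = -409/3.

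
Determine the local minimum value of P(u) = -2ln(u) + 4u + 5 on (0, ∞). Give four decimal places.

P'(u) = -2/u + 4 = 0 gives u = 1/2.
P''(u) = 2/u², which is positive for u > 0, so this is a local minimum.
P(1/2) = -2·ln(1/2) + 2 + 5 ≈ 8.3863.

8.3863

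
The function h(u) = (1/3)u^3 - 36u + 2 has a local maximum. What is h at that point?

146

h'(u) = u^2 - 36. Setting h'(u) = 0 gives u ∈ {-6, 6}.
Since h''(u) = 2u, we get h''(-6) = -12 < 0 ⇒ local maximum; h''(6) = 12 > 0 ⇒ local minimum.
Thus h has its local maximum at u = -6, with value 146.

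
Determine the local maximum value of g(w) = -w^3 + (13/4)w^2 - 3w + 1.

7/16

Critical points: g'(w) = -3w^2 + (13/2)w - 3 vanishes at w = 2/3, 3/2.
Second-derivative test with g''(w) = -6w + 13/2: g''(2/3) = 5/2 > 0 ⇒ local minimum; g''(3/2) = -5/2 < 0 ⇒ local maximum.
The local maximum is g(3/2) = 7/16.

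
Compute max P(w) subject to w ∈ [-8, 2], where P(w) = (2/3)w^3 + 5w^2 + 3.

P'(w) = 2w^2 + 10w, which vanishes at w = -5 and w = 0.
Candidates: P(-8) = -55/3; P(-5) = 134/3; P(0) = 3; P(2) = 85/3.
Hence the absolute maximum is 134/3 at w = -5.

134/3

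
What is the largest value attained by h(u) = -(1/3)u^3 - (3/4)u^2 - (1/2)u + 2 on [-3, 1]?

Differentiating, h'(u) = -u^2 - (3/2)u - 1/2; which vanishes at u = -1 and u = -1/2.
Candidates: h(-3) = 23/4, h(-1) = 25/12, h(-1/2) = 101/48, h(1) = 5/12.
Hence the absolute maximum is 23/4 at u = -3.

23/4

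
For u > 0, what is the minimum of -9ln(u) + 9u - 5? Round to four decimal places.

4.0000

h'(u) = -9/u + 9 = 0 gives u = 1.
h''(u) = 9/u², which is positive for u > 0, so this is a local minimum.
h(1) = -9·ln(1) + 9 - 5 ≈ 4.0000.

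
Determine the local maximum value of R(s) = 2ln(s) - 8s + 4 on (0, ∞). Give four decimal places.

-0.7726

R'(s) = 2/s − 8 = 0 gives s = 1/4.
R''(s) = -2/s², which is negative for s > 0, so this is a local maximum.
R(1/4) = 2·ln(1/4) - 2 + 4 ≈ -0.7726.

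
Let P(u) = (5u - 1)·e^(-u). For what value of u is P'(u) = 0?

P'(u) = 5·e^(-u) + (5u - 1)·(-1)·e^(-u) = (-5u + 6)·e^(-u). Since e^(-u) > 0, the only critical point is u = 6/5.
P''(6/5) has the same sign as -5 < 0, so this is a local maximum.
P(6/5) = (5)·e^(-6/5) ≈ 1.5060.

6/5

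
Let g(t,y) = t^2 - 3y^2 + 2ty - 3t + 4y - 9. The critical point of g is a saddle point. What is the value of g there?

-131/16

∂g/∂t = 2t + 2y - 3 = 0 and ∂g/∂y = 2t - 6y + 4 = 0, so (t, y) = (5/8, 7/8).
The Hessian has g_{tt} = 2, g_{yy} = -6, g_{ty} = 2, giving D = -16 < 0, so the point is a saddle point.
g(5/8, 7/8) = -131/16.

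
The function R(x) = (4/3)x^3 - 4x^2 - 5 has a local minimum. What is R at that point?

Critical points: R'(x) = 4x^2 - 8x vanishes at x = 0, 2.
Since R''(x) = 8x - 8, we get R''(0) = -8 < 0 ⇒ local maximum; R''(2) = 8 > 0 ⇒ local minimum.
Thus R has its local minimum at x = 2, with value -31/3.

-31/3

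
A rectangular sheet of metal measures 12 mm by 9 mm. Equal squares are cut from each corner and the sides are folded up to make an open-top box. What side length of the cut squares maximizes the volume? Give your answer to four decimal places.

1.6972

With cut size x, the volume is V(x) = x(12 − 2x)(9 − 2x) for 0 < x < 4.5.
V'(x) = 12x^2 − 84x + 108. Setting V'(x) = 0 gives x ≈ 1.6972 (the root in (0, 4.5)).
V''(x) = 24x − 84 is negative there, so this is the maximum; V ≈ 81.8722.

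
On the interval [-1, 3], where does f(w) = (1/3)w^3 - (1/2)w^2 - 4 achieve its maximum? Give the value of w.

f'(w) = w^2 - w, which vanishes at w = 0 and w = 1.
Evaluating at the critical points and endpoints: f(-1) = -29/6, f(0) = -4, f(1) = -25/6, f(3) = 1/2.
So the maximum is f(3) = 1/2.

3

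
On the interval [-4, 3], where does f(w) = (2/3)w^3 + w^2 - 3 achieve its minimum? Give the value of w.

The derivative is 2w^2 + 2w, which vanishes at w = -1 and w = 0.
Compare values at every candidate in [-4, 3]: f(-4) = -89/3,  f(-1) = -8/3,  f(0) = -3,  f(3) = 24.
The minimum over the interval is -89/3, attained at w = -4.

-4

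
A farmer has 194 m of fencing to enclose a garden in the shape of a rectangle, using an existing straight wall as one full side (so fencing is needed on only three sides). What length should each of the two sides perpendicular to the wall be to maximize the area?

97/2

Let the sides perpendicular to the wall have length x and the parallel side y, so 2x + y = 194 and the area is A = xy = x(194 − 2x).
A'(x) = 194 − 4x = 0 gives x = 97/2, and A''(x) = −4 < 0 confirms a maximum.
Then y = 194 − 2·97/2 = 97 and A = 9409/2.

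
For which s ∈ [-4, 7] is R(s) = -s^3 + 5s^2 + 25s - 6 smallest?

-5/3

The derivative is -3s^2 + 10s + 25, which vanishes at s = -5/3 and s = 5.
Compare values at every candidate in [-4, 7]: R(-4) = 38; R(-5/3) = -787/27; R(5) = 119; R(7) = 71.
Hence the absolute minimum is -787/27 at s = -5/3.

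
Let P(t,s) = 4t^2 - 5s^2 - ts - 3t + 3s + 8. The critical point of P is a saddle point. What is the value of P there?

70/9

∂P/∂t = 8t - s - 3 = 0 and ∂P/∂s = -t - 10s + 3 = 0, so (t, s) = (11/27, 7/27).
The Hessian has P_{tt} = 8, P_{ss} = -10, P_{ts} = -1, giving D = -81 < 0, so the point is a saddle point.
P(11/27, 7/27) = 70/9.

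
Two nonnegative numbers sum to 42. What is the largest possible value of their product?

441

With x + y = 42, the product is P(x) = x(42 − x).
P'(x) = 42 − 2x = 0 gives x = 21; P'' = −2 < 0, so this is the maximum.
P = 21·21 = 441.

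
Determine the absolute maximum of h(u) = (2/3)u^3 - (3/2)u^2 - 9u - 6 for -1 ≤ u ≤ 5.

5/6

Differentiating, h'(u) = 2u^2 - 3u - 9; whose only zero in [-1, 5] is u = 3.
Compare values at every candidate in [-1, 5]: h(-1) = 5/6,  h(3) = -57/2,  h(5) = -31/6.
So the maximum is h(-1) = 5/6.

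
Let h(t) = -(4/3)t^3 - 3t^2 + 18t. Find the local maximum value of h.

63/4

h'(t) = -4t^2 - 6t + 18 = 0 at t = -3, 3/2.
Second-derivative test with h''(t) = -8t - 6: h''(-3) = 18 > 0 ⇒ local minimum; h''(3/2) = -18 < 0 ⇒ local maximum.
So the local maximum value is h(3/2) = 63/4.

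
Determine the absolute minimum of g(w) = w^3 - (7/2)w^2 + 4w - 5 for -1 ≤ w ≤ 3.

The derivative is 3w^2 - 7w + 4, which vanishes at w = 1 and w = 4/3.
Candidates: g(-1) = -27/2; g(1) = -7/2; g(4/3) = -95/27; g(3) = 5/2.
So the minimum is g(-1) = -27/2.

-27/2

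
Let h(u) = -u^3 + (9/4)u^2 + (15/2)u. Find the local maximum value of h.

h'(u) = -3u^2 + (9/2)u + 15/2 = 0 at u = -1, 5/2.
Since h''(u) = -6u + 9/2, we get h''(-1) = 21/2 > 0 ⇒ local minimum; h''(5/2) = -21/2 < 0 ⇒ local maximum.
Thus h has its local maximum at u = 5/2, with value 275/16.

275/16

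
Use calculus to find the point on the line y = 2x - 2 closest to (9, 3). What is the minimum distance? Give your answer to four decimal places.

Minimize D(x)^2 = (x - 9)^2 + (2x - 5)^2.
d/dx[D^2] = 2(x - 9) + 2·2·(2x - 5) = 0 ⇒ x = 19/5.
Then y = 28/5 and the distance is √(169/5) ≈ 5.8138.

5.8138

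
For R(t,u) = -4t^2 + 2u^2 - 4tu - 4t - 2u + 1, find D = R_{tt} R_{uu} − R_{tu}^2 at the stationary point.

∂R/∂t = -8t - 4u - 4 = 0 and ∂R/∂u = -4t + 4u - 2 = 0, so (t, u) = (-1/2, 0).
The Hessian has R_{tt} = -8, R_{uu} = 4, R_{tu} = -4, giving D = -48 < 0, so the point is a saddle point.
D = (-8)·(4) − (-4)^2 = -48.

-48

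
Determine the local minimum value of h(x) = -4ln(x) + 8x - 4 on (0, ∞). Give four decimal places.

h'(x) = -4/x + 8 = 0 gives x = 1/2.
h''(x) = 4/x², which is positive for x > 0, so this is a local minimum.
h(1/2) = -4·ln(1/2) + 4 - 4 ≈ 2.7726.

2.7726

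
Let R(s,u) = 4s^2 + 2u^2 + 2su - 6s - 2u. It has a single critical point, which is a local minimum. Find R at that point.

∂R/∂s = 8s + 2u - 6 = 0 and ∂R/∂u = 2s + 4u - 2 = 0, so (s, u) = (5/7, 1/7).
The Hessian has R_{ss} = 8, R_{uu} = 4, R_{su} = 2, giving D = 28 > 0 with R_{ss} > 0, so the point is a local minimum.
R(5/7, 1/7) = -16/7.

-16/7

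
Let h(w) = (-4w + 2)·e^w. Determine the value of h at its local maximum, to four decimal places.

By the product rule, h'(w) = (-4w - 2)·e^w. Since e^w > 0, the only critical point is w = -1/2.
h''(-1/2) has the same sign as -4 < 0, so this is a local maximum.
h(-1/2) = (4)·e^(-1/2) ≈ 2.4261.

2.4261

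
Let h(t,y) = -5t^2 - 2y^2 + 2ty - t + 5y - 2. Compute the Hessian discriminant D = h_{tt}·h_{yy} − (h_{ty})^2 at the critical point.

∂h/∂t = -10t + 2y - 1 = 0 and ∂h/∂y = 2t - 4y + 5 = 0, so (t, y) = (1/6, 4/3).
The Hessian has h_{tt} = -10, h_{yy} = -4, h_{ty} = 2, giving D = 36 > 0 with h_{tt} < 0, so the point is a local maximum.
D = (-10)·(-4) − (2)^2 = 36.

36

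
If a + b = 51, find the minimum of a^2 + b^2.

2601/2

With a + b = 51, a^2 + b^2 = a^2 + (51 − a)^2.
The derivative 2a − 2(51 − a) = 4a − 102 vanishes at a = 51/2; second derivative 4 > 0, a minimum.
The minimum is 2·(51/2)^2 = 2601/2.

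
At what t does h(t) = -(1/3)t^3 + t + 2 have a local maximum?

1

Critical points: h'(t) = -t^2 + 1 vanishes at t = -1, 1.
h''(t) = -2t. h''(-1) = 2 > 0 ⇒ local minimum; h''(1) = -2 < 0 ⇒ local maximum.
Thus h has its local maximum at t = 1, with value 8/3.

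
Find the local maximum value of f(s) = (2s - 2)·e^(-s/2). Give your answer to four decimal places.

0.8925

f'(s) = 2·e^(-s/2) + (2s - 2)·(-1/2)·e^(-s/2) = (-s + 3)·e^(-s/2). Since e^(-s/2) > 0, the only critical point is s = 3.
f''(3) has the same sign as -1 < 0, so this is a local maximum.
f(3) = (4)·e^(-3/2) ≈ 0.8925.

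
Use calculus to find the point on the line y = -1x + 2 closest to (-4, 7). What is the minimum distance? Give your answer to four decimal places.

Minimize D(x)^2 = (x + 4)^2 + (-x - 5)^2.
d/dx[D^2] = 2(x + 4) + 2·(-1)·(-x - 5) = 0 ⇒ x = -9/2.
Then y = 13/2 and the distance is √(1/2) ≈ 0.7071.

0.7071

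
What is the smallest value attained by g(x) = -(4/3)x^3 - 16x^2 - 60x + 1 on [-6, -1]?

The derivative is -4x^2 - 32x - 60, which vanishes at x = -5 and x = -3.
Compare values at every candidate in [-6, -1]: g(-6) = 73; g(-5) = 203/3; g(-3) = 73; g(-1) = 139/3.
The minimum over the interval is 139/3, attained at x = -1.

139/3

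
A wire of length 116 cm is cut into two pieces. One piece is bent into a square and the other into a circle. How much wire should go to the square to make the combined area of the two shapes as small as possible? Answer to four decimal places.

64.9715

Let x be the length used for the square. Square side x/4; circle radius (116−x)/(2π).
A(x) = (x/4)² + π·((116−x)/(2π))² = x²/16 + (116−x)²/(4π) for 0 ≤ x ≤ 116. A'(x) = x/8 − (116−x)/(2π) = 0 gives x = 4·116/(π+4) ≈ 64.9715.
A'' = 1/8 + 1/(2π) > 0, so this gives the minimum combined area; x ≈ 64.9715 cm to the square.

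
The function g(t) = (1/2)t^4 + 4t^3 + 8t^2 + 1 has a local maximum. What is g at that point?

9

g'(t) = 2t^3 + 12t^2 + 16t = 0 at t = -4, -2, 0.
Since g''(t) = 6t^2 + 24t + 16, we get g''(-4) = 16 > 0 ⇒ local minimum; g''(-2) = -8 < 0 ⇒ local maximum; g''(0) = 16 > 0 ⇒ local minimum.
Thus g has its local maximum at t = -2, with value 9.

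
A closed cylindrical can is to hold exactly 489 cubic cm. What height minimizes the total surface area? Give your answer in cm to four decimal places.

With radius r and height h, πr²h = 489 so h = 489/(πr²), and S(r) = 2πr² + 2πrh = 2πr² + 2·489/r.
S'(r) = 4πr − 2·489/r² = 0 ⇒ r³ = 489/(2π), so r ≈ 4.2695 and h = 2r ≈ 8.5390.
S''(r) = 4π + 4·489/r³ > 0, so this is the minimum; S ≈ 343.6005.

8.5390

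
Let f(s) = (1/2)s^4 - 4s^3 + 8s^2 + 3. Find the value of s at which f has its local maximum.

Critical points: f'(s) = 2s^3 - 12s^2 + 16s vanishes at s = 0, 2, 4.
f''(s) = 6s^2 - 24s + 16. f''(0) = 16 > 0 ⇒ local minimum; f''(2) = -8 < 0 ⇒ local maximum; f''(4) = 16 > 0 ⇒ local minimum.
So the local maximum value is f(2) = 11.

2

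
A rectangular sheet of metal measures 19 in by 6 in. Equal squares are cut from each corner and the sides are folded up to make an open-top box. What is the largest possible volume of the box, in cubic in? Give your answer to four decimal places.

72.6221

With cut size x, the volume is V(x) = x(19 − 2x)(6 − 2x) for 0 < x < 3.
V'(x) = 12x^2 − 100x + 114. Setting V'(x) = 0 gives x ≈ 1.3629 (the root in (0, 3)).
V''(x) = 24x − 100 is negative there, so this is the maximum; V ≈ 72.6221.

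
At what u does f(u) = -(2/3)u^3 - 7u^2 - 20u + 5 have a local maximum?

-2

f'(u) = -2u^2 - 14u - 20. Setting f'(u) = 0 gives u ∈ {-5, -2}.
f''(u) = -4u - 14. f''(-5) = 6 > 0 ⇒ local minimum; f''(-2) = -6 < 0 ⇒ local maximum.
Thus f has its local maximum at u = -2, with value 67/3.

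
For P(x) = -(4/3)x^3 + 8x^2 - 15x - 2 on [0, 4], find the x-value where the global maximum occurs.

0

P'(x) = -4x^2 + 16x - 15, which vanishes at x = 3/2 and x = 5/2.
Compare values at every candidate in [0, 4]: P(0) = -2, P(3/2) = -11, P(5/2) = -31/3, P(4) = -58/3.
So the maximum is P(0) = -2.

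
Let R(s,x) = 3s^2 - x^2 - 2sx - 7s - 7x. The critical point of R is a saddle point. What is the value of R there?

49/4

∂R/∂s = 6s - 2x - 7 = 0 and ∂R/∂x = -2s - 2x - 7 = 0, so (s, x) = (0, -7/2).
The Hessian has R_{ss} = 6, R_{xx} = -2, R_{sx} = -2, giving D = -16 < 0, so the point is a saddle point.
R(0, -7/2) = 49/4.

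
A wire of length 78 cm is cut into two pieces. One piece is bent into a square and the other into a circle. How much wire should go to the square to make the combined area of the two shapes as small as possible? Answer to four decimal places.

43.6877

Let x be the length used for the square. Square side x/4; circle radius (78−x)/(2π).
A(x) = (x/4)² + π·((78−x)/(2π))² = x²/16 + (78−x)²/(4π) for 0 ≤ x ≤ 78. A'(x) = x/8 − (78−x)/(2π) = 0 gives x = 4·78/(π+4) ≈ 43.6877.
A'' = 1/8 + 1/(2π) > 0, so this gives the minimum combined area; x ≈ 43.6877 cm to the square.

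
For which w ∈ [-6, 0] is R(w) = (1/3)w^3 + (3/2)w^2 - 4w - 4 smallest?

The derivative is w^2 + 3w - 4, whose only zero in [-6, 0] is w = -4.
Candidates: R(-6) = 2, R(-4) = 44/3, R(0) = -4.
Hence the absolute minimum is -4 at w = 0.

0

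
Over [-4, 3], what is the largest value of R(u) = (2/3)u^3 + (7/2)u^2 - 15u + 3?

229/3

The derivative is 2u^2 + 7u - 15, whose only zero in [-4, 3] is u = 3/2.
Compare values at every candidate in [-4, 3]: R(-4) = 229/3; R(3/2) = -75/8; R(3) = 15/2.
Hence the absolute maximum is 229/3 at u = -4.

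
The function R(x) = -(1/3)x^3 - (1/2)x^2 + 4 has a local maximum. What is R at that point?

4

Critical points: R'(x) = -x^2 - x vanishes at x = -1, 0.
Second-derivative test with R''(x) = -2x - 1: R''(-1) = 1 > 0 ⇒ local minimum; R''(0) = -1 < 0 ⇒ local maximum.
The local maximum is R(0) = 4.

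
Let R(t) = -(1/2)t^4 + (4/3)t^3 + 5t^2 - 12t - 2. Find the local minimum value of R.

-49/6

Critical points: R'(t) = -2t^3 + 4t^2 + 10t - 12 vanishes at t = -2, 1, 3.
Second-derivative test with R''(t) = -6t^2 + 8t + 10: R''(-2) = -30 < 0 ⇒ local maximum; R''(1) = 12 > 0 ⇒ local minimum; R''(3) = -20 < 0 ⇒ local maximum.
So the local minimum value is R(1) = -49/6.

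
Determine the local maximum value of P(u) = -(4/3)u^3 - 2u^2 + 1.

Critical points: P'(u) = -4u^2 - 4u vanishes at u = -1, 0.
Since P''(u) = -8u - 4, we get P''(-1) = 4 > 0 ⇒ local minimum; P''(0) = -4 < 0 ⇒ local maximum.
Thus P has its local maximum at u = 0, with value 1.

1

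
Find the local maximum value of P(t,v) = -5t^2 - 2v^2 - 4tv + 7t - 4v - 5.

∂P/∂t = -10t - 4v + 7 = 0 and ∂P/∂v = -4t - 4v - 4 = 0, so (t, v) = (11/6, -17/6).
The Hessian has P_{tt} = -10, P_{vv} = -4, P_{tv} = -4, giving D = 24 > 0 with P_{tt} < 0, so the point is a local maximum.
P(11/6, -17/6) = 85/12.

85/12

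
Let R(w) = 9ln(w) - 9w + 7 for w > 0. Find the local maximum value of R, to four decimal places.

-2.0000

R'(w) = 9/w − 9 = 0 gives w = 1.
R''(w) = -9/w², which is negative for w > 0, so this is a local maximum.
R(1) = 9·ln(1) - 9 + 7 ≈ -2.0000.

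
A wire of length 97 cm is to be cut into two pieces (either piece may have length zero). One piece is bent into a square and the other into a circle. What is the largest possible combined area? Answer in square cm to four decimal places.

Let x be the length used for the square. Square side x/4; circle radius (97−x)/(2π).
A(x) = (x/4)² + π·((97−x)/(2π))² = x²/16 + (97−x)²/(4π) for 0 ≤ x ≤ 97. A'(x) = x/8 − (97−x)/(2π) = 0 gives x = 4·97/(π+4) ≈ 54.3296.
A'' > 0, so the interior critical point is a minimum; the maximum is at an endpoint. A(0) = 748.7444 and A(97) = 588.0625, so the largest area is 748.7444.

748.7444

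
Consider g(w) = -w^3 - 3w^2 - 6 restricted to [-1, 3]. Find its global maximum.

-6

The derivative is -3w^2 - 6w, whose only zero in [-1, 3] is w = 0.
Evaluating at the critical points and endpoints: g(-1) = -8,  g(0) = -6,  g(3) = -60.
So the maximum is g(0) = -6.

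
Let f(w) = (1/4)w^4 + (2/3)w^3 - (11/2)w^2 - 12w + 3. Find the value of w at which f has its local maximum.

-1

f'(w) = w^3 + 2w^2 - 11w - 12 = 0 at w = -4, -1, 3.
f''(w) = 3w^2 + 4w - 11. f''(-4) = 21 > 0 ⇒ local minimum; f''(-1) = -12 < 0 ⇒ local maximum; f''(3) = 28 > 0 ⇒ local minimum.
So the local maximum value is f(-1) = 109/12.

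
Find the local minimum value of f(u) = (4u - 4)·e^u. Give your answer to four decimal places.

f'(u) = 4·e^u + (4u - 4)·1·e^u = (4u)·e^u. Since e^u > 0, the only critical point is u = 0.
f''(0) has the same sign as 4 > 0, so this is a local minimum.
f(0) = (-4)·e^(0) ≈ -4.0000.

-4.0000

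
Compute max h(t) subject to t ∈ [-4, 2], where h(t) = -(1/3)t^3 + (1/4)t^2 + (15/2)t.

40/3

The derivative is -t^2 + (1/2)t + 15/2, whose only zero in [-4, 2] is t = -5/2.
Compare values at every candidate in [-4, 2]: h(-4) = -14/3; h(-5/2) = -575/48; h(2) = 40/3.
The maximum over the interval is 40/3, attained at t = 2.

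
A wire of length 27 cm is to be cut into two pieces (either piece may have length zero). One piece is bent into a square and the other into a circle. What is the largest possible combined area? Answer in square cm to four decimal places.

58.0120

Let x be the length used for the square. Square side x/4; circle radius (27−x)/(2π).
A(x) = (x/4)² + π·((27−x)/(2π))² = x²/16 + (27−x)²/(4π) for 0 ≤ x ≤ 27. A'(x) = x/8 − (27−x)/(2π) = 0 gives x = 4·27/(π+4) ≈ 15.1227.
A'' > 0, so the interior critical point is a minimum; the maximum is at an endpoint. A(0) = 58.0120 and A(27) = 45.5625, so the largest area is 58.0120.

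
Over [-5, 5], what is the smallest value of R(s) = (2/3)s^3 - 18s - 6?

R'(s) = 2s^2 - 18, which vanishes at s = -3 and s = 3.
Compare values at every candidate in [-5, 5]: R(-5) = 2/3, R(-3) = 30, R(3) = -42, R(5) = -38/3.
The minimum over the interval is -42, attained at s = 3.

-42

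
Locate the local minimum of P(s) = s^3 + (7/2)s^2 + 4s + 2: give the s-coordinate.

P'(s) = 3s^2 + 7s + 4. Setting P'(s) = 0 gives s ∈ {-4/3, -1}.
Second-derivative test with P''(s) = 6s + 7: P''(-4/3) = -1 < 0 ⇒ local maximum; P''(-1) = 1 > 0 ⇒ local minimum.
Thus P has its local minimum at s = -1, with value 1/2.

-1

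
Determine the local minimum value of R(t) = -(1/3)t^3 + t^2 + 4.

R'(t) = -t^2 + 2t. Setting R'(t) = 0 gives t ∈ {0, 2}.
Since R''(t) = -2t + 2, we get R''(0) = 2 > 0 ⇒ local minimum; R''(2) = -2 < 0 ⇒ local maximum.
Thus R has its local minimum at t = 0, with value 4.

4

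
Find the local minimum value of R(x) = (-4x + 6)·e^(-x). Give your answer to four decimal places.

-0.3283

By the product rule, R'(x) = (4x - 10)·e^(-x). Since e^(-x) > 0, the only critical point is x = 5/2.
R''(5/2) has the same sign as 4 > 0, so this is a local minimum.
R(5/2) = (-4)·e^(-5/2) ≈ -0.3283.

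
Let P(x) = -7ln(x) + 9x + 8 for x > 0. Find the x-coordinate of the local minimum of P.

7/9

P'(x) = -7/x + 9 = 0 gives x = 7/9.
P''(x) = 7/x², which is positive for x > 0, so this is a local minimum.
P(7/9) = -7·ln(7/9) + 7 + 8 ≈ 16.7592.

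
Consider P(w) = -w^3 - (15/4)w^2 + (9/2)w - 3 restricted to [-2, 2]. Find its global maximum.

Differentiating, P'(w) = -3w^2 - (15/2)w + 9/2; whose only zero in [-2, 2] is w = 1/2.
Compare values at every candidate in [-2, 2]: P(-2) = -19,  P(1/2) = -29/16,  P(2) = -17.
Hence the absolute maximum is -29/16 at w = 1/2.

-29/16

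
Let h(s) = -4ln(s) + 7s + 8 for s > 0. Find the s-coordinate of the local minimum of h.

h'(s) = -4/s + 7 = 0 gives s = 4/7.
h''(s) = 4/s², which is positive for s > 0, so this is a local minimum.
h(4/7) = -4·ln(4/7) + 4 + 8 ≈ 14.2385.

4/7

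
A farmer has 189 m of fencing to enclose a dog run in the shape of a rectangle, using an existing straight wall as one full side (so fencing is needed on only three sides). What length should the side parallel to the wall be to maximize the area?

Let the sides perpendicular to the wall have length x and the parallel side y, so 2x + y = 189 and the area is A = xy = x(189 − 2x).
A'(x) = 189 − 4x = 0 gives x = 189/4, and A''(x) = −4 < 0 confirms a maximum.
Then y = 189 − 2·189/4 = 189/2 and A = 35721/8.

189/2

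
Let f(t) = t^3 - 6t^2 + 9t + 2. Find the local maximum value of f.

6

f'(t) = 3t^2 - 12t + 9 = 0 at t = 1, 3.
f''(t) = 6t - 12. f''(1) = -6 < 0 ⇒ local maximum; f''(3) = 6 > 0 ⇒ local minimum.
So the local maximum value is f(1) = 6.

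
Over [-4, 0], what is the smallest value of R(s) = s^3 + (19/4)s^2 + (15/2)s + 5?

-13

Differentiating, R'(s) = 3s^2 + (19/2)s + 15/2; which vanishes at s = -5/3 and s = -3/2.
Candidates: R(-4) = -13; R(-5/3) = 115/108; R(-3/2) = 17/16; R(0) = 5.
So the minimum is R(-4) = -13.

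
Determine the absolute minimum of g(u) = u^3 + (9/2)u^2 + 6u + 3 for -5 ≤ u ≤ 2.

-79/2

Differentiating, g'(u) = 3u^2 + 9u + 6; which vanishes at u = -2 and u = -1.
Compare values at every candidate in [-5, 2]: g(-5) = -79/2, g(-2) = 1, g(-1) = 1/2, g(2) = 41.
The minimum over the interval is -79/2, attained at u = -5.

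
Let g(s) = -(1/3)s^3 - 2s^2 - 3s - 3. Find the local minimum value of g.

-3

g'(s) = -s^2 - 4s - 3. Setting g'(s) = 0 gives s ∈ {-3, -1}.
g''(s) = -2s - 4. g''(-3) = 2 > 0 ⇒ local minimum; g''(-1) = -2 < 0 ⇒ local maximum.
So the local minimum value is g(-3) = -3.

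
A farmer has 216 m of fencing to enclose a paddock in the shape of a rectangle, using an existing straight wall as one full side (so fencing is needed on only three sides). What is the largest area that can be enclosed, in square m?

5832

Let the sides perpendicular to the wall have length x and the parallel side y, so 2x + y = 216 and the area is A = xy = x(216 − 2x).
A'(x) = 216 − 4x = 0 gives x = 54, and A''(x) = −4 < 0 confirms a maximum.
Then y = 216 − 2·54 = 108 and A = 5832.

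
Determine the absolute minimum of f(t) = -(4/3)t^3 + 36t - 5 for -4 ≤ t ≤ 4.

-77

Differentiating, f'(t) = -4t^2 + 36; which vanishes at t = -3 and t = 3.
Evaluating at the critical points and endpoints: f(-4) = -191/3, f(-3) = -77, f(3) = 67, f(4) = 161/3.
Hence the absolute minimum is -77 at t = -3.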